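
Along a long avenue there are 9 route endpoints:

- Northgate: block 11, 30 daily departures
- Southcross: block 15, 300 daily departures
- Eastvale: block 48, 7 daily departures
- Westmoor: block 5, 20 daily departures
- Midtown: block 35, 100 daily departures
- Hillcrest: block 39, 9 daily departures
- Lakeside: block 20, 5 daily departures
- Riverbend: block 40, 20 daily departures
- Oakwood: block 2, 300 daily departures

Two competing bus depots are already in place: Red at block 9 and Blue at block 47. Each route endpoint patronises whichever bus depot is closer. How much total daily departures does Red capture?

655

The indifferent point is the midpoint (9+47)/2 = 28; route endpoints left of it (closer to Red at 9) go to Red, those right go to Blue.
  Oakwood at 2 (w=300) → Red
  Westmoor at 5 (w=20) → Red
  Northgate at 11 (w=30) → Red
  Southcross at 15 (w=300) → Red
  Lakeside at 20 (w=5) → Red
  Midtown at 35 (w=100) → Blue
  Hillcrest at 39 (w=9) → Blue
  Riverbend at 40 (w=20) → Blue
  Eastvale at 48 (w=7) → Blue
Red captures 655; Blue captures 136.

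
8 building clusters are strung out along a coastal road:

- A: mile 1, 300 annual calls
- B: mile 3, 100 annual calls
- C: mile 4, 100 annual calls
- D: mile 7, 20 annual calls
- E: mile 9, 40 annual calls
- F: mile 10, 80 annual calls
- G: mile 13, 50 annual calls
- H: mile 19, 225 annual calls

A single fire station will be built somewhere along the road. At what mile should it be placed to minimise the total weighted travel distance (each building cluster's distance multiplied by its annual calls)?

x = 4

For a sum of weighted absolute distances on a line, the optimum is the weighted median (not the mean). Total weight W = 915; half-weight = 457.5.
Sort by position and accumulate weight:
  mile 1 (A, w=300) → cum 300
  mile 3 (B, w=100) → cum 400
  mile 4 (C, w=100) → cum 500  ≥ 457.5 → median here
  mile 7 (D, w=20) → cum 520
  mile 9 (E, w=40) → cum 560
  mile 10 (F, w=80) → cum 640
  mile 13 (G, w=50) → cum 690
  mile 19 (H, w=225) → cum 915
Optimal location: mile 4.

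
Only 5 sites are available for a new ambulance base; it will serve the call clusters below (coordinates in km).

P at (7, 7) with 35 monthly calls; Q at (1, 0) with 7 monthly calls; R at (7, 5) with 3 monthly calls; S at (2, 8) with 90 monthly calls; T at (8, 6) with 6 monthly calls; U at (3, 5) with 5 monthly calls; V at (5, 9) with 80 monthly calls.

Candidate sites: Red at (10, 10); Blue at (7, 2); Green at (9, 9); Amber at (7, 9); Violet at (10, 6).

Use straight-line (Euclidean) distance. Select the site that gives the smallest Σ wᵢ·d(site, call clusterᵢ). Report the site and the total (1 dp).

Total weighted distance at each candidate:
  Red (10, 10): total = 1480.1
  Blue (7, 2): total = 1563.3
  Green (9, 9): total = 1208.1
  Amber (7, 9): total = 823.9
  Violet (10, 6): total = 1451.9
Minimum is at Amber with total 823.9 km.

Amber, total 823.9 km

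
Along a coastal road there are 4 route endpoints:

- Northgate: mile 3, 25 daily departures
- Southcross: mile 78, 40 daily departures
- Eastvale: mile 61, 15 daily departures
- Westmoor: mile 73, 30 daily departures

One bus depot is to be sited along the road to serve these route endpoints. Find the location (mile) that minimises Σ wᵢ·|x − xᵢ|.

x = 73

For a sum of weighted absolute distances on a line, the optimum is the weighted median (not the mean). Total weight W = 110; half-weight = 55.
Sort by position and accumulate weight:
  mile 3 (Northgate, w=25) → cum 25
  mile 61 (Eastvale, w=15) → cum 40
  mile 73 (Westmoor, w=30) → cum 70  ≥ 55 → median here
  mile 78 (Southcross, w=40) → cum 110
Optimal location: mile 73.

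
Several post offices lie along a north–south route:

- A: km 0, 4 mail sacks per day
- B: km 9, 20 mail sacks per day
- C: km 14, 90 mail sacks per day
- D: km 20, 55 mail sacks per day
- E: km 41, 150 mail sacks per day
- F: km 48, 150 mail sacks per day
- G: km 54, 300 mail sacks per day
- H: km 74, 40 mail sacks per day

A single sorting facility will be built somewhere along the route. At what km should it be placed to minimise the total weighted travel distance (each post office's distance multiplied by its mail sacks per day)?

x = 48

For a sum of weighted absolute distances on a line, the optimum is the weighted median (not the mean). Total weight W = 809; half-weight = 404.5.
Sort by position and accumulate weight:
  km 0 (A, w=4) → cum 4
  km 9 (B, w=20) → cum 24
  km 14 (C, w=90) → cum 114
  km 20 (D, w=55) → cum 169
  km 41 (E, w=150) → cum 319
  km 48 (F, w=150) → cum 469  ≥ 404.5 → median here
  km 54 (G, w=300) → cum 769
  km 74 (H, w=40) → cum 809
Optimal location: km 48.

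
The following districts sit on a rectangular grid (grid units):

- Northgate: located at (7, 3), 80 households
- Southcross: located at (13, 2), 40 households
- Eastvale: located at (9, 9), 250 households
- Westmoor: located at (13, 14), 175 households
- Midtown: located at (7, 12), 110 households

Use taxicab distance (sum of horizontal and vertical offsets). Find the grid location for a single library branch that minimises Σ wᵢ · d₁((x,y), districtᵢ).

(9, 9)

Manhattan distance separates: Σwᵢ(|x−xᵢ|+|y−yᵢ|) = Σwᵢ|x−xᵢ| + Σwᵢ|y−yᵢ|, so x and y are optimised independently as 1-D weighted medians.
Total weight W = 655; half = 327.5.
x-coordinate, sorted with cumulative weight:
  x=7 (Northgate, w=80) cum 80
  x=7 (Midtown, w=110) cum 190
  x=9 (Eastvale, w=250) cum 440  ← median
  x=13 (Southcross, w=40) cum 480
  x=13 (Westmoor, w=175) cum 655
⇒ x* = 9
y-coordinate, sorted with cumulative weight:
  y=2 (Southcross, w=40) cum 40
  y=3 (Northgate, w=80) cum 120
  y=9 (Eastvale, w=250) cum 370  ← median
  y=12 (Midtown, w=110) cum 480
  y=14 (Westmoor, w=175) cum 655
⇒ y* = 9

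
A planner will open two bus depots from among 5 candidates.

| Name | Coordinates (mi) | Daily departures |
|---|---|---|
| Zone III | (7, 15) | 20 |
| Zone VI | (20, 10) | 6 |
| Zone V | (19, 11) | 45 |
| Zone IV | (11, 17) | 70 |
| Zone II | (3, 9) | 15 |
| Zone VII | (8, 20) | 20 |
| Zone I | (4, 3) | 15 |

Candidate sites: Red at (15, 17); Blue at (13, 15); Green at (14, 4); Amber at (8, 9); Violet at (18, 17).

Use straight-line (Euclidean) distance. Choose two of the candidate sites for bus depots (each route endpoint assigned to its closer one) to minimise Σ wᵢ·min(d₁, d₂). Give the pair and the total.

{Blue, Amber}, total 1018.7

Evaluate every pair (each demand assigned to the nearer of the two):
  {Blue, Amber}: total = 1018.7
  {Red, Amber}: total = 1113.3
  {Blue, Green}: total = 1160.5
  {Blue, Violet}: total = 1176.7
  {Red, Blue}: total = 1235.5
  {Red, Green}: total = 1304.6
  {Amber, Violet}: total = 1321.0
  {Red, Violet}: total = 1398.0
  {Green, Amber}: total = 1560.9
  {Green, Violet}: total = 1571.8
Best pair: {Blue, Amber} with total 1018.7.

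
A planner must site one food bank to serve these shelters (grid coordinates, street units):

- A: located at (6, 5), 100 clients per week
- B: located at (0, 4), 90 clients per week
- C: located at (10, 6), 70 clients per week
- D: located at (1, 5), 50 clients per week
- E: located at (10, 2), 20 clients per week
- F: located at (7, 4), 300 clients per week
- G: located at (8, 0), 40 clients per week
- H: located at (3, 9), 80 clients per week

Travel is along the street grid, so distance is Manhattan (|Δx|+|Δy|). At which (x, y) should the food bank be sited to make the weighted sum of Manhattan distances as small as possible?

Manhattan distance separates: Σwᵢ(|x−xᵢ|+|y−yᵢ|) = Σwᵢ|x−xᵢ| + Σwᵢ|y−yᵢ|, so x and y are optimised independently as 1-D weighted medians.
Total weight W = 750; half = 375.
x-coordinate, sorted with cumulative weight:
  x=0 (B, w=90) cum 90
  x=1 (D, w=50) cum 140
  x=3 (H, w=80) cum 220
  x=6 (A, w=100) cum 320
  x=7 (F, w=300) cum 620  ← median
  x=8 (G, w=40) cum 660
  x=10 (C, w=70) cum 730
  x=10 (E, w=20) cum 750
⇒ x* = 7
y-coordinate, sorted with cumulative weight:
  y=0 (G, w=40) cum 40
  y=2 (E, w=20) cum 60
  y=4 (B, w=90) cum 150
  y=4 (F, w=300) cum 450  ← median
  y=5 (A, w=100) cum 550
  y=5 (D, w=50) cum 600
  y=6 (C, w=70) cum 670
  y=9 (H, w=80) cum 750
⇒ y* = 4

(7, 4)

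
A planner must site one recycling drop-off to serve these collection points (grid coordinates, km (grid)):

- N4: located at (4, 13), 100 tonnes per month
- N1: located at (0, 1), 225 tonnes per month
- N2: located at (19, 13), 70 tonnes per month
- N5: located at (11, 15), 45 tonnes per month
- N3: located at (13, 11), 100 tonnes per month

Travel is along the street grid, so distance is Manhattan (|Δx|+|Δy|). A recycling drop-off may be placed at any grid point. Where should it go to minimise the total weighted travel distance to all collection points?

(4, 11)

Manhattan distance separates: Σwᵢ(|x−xᵢ|+|y−yᵢ|) = Σwᵢ|x−xᵢ| + Σwᵢ|y−yᵢ|, so x and y are optimised independently as 1-D weighted medians.
Total weight W = 540; half = 270.
x-coordinate, sorted with cumulative weight:
  x=0 (N1, w=225) cum 225
  x=4 (N4, w=100) cum 325  ← median
  x=11 (N5, w=45) cum 370
  x=13 (N3, w=100) cum 470
  x=19 (N2, w=70) cum 540
⇒ x* = 4
y-coordinate, sorted with cumulative weight:
  y=1 (N1, w=225) cum 225
  y=11 (N3, w=100) cum 325  ← median
  y=13 (N4, w=100) cum 425
  y=13 (N2, w=70) cum 495
  y=15 (N5, w=45) cum 540
⇒ y* = 11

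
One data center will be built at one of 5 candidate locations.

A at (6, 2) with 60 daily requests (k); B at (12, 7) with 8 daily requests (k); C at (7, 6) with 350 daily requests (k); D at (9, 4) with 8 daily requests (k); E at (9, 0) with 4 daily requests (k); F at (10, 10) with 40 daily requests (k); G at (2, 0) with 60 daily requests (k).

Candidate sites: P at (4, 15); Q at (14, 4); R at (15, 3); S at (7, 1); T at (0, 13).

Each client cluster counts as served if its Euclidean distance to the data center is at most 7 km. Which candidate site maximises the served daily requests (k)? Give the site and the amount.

S, covering 482

Coverage radius r = 7 km; a point is covered iff (Δx)²+(Δy)² ≤ 7² = 49.
  P (4, 15): covers {none} → 0
  Q (14, 4): covers {B, D, E} → 20
  R (15, 3): covers {B, D, E} → 20
  S (7, 1): covers {A, C, D, E, G} → 482
  T (0, 13): covers {none} → 0
Maximum coverage at S: 482 daily requests (k).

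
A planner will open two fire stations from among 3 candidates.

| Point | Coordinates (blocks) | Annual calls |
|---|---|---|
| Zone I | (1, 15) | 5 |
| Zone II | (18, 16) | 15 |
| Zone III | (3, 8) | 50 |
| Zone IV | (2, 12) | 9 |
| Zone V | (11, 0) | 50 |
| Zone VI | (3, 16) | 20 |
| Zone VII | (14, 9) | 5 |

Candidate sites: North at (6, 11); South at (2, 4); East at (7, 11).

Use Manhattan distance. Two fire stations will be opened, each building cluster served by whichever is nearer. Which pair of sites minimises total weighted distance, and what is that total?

Evaluate every pair (each demand assigned to the nearer of the two):
  {North, South}: total = 1455
  {South, East}: total = 1469
  {North, East}: total = 1585
Best pair: {North, South} with total 1455.

{North, South}, total 1455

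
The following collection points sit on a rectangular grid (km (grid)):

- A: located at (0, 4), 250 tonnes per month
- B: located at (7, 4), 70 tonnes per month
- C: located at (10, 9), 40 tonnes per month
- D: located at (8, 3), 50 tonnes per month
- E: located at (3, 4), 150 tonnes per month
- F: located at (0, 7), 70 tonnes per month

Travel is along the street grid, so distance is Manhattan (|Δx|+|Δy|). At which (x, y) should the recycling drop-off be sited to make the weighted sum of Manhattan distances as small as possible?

(0, 4)

Manhattan distance separates: Σwᵢ(|x−xᵢ|+|y−yᵢ|) = Σwᵢ|x−xᵢ| + Σwᵢ|y−yᵢ|, so x and y are optimised independently as 1-D weighted medians.
Total weight W = 630; half = 315.
x-coordinate, sorted with cumulative weight:
  x=0 (A, w=250) cum 250
  x=0 (F, w=70) cum 320  ← median
  x=3 (E, w=150) cum 470
  x=7 (B, w=70) cum 540
  x=8 (D, w=50) cum 590
  x=10 (C, w=40) cum 630
⇒ x* = 0
y-coordinate, sorted with cumulative weight:
  y=3 (D, w=50) cum 50
  y=4 (A, w=250) cum 300
  y=4 (B, w=70) cum 370  ← median
  y=4 (E, w=150) cum 520
  y=7 (F, w=70) cum 590
  y=9 (C, w=40) cum 630
⇒ y* = 4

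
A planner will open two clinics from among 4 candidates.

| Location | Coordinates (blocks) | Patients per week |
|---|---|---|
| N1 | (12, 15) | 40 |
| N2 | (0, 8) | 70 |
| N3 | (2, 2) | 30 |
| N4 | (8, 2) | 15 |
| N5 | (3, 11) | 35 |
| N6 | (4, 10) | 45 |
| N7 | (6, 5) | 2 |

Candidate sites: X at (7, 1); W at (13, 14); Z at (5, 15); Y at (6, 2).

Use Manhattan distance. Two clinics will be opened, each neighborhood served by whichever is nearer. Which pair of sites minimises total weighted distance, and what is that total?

{Z, Y}, total 1756

Evaluate every pair (each demand assigned to the nearer of the two):
  {Z, Y}: total = 1756
  {X, Z}: total = 1820
  {W, Y}: total = 1946
  {W, Z}: total = 2142
  {X, W}: total = 2275
  {X, Y}: total = 2626
Best pair: {Z, Y} with total 1756.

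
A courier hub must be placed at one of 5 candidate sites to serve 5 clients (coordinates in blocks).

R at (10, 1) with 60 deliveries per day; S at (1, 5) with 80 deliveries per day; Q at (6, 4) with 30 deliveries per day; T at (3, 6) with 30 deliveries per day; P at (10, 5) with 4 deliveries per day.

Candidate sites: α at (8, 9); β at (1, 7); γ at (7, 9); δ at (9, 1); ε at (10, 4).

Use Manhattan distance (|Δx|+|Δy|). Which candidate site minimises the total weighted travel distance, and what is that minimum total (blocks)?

Total weighted distance at each candidate:
  α (8, 9): total = 1954
  β (1, 7): total = 1434
  γ (7, 9): total = 1878
  δ (9, 1): total = 1550
  ε (10, 4): total = 1374
Minimum is at ε with total 1374 blocks.

ε, total 1374 blocks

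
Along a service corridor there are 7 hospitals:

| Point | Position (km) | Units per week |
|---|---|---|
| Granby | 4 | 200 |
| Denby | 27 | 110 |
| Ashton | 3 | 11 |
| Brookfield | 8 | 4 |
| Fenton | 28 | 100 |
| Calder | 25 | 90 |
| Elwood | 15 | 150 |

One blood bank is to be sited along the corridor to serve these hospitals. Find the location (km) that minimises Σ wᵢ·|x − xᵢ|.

For a sum of weighted absolute distances on a line, the optimum is the weighted median (not the mean). Total weight W = 665; half-weight = 332.5.
Sort by position and accumulate weight:
  km 3 (Ashton, w=11) → cum 11
  km 4 (Granby, w=200) → cum 211
  km 8 (Brookfield, w=4) → cum 215
  km 15 (Elwood, w=150) → cum 365  ≥ 332.5 → median here
  km 25 (Calder, w=90) → cum 455
  km 27 (Denby, w=110) → cum 565
  km 28 (Fenton, w=100) → cum 665
Optimal location: km 15.

x = 15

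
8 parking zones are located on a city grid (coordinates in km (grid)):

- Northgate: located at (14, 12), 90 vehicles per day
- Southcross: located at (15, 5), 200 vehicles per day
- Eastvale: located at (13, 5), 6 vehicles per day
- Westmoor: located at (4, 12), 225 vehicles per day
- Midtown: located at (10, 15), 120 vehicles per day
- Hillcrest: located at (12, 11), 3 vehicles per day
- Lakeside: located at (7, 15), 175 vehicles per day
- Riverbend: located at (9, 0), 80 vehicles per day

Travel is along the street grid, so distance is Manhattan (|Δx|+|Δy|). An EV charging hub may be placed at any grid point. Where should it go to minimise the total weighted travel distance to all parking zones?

Manhattan distance separates: Σwᵢ(|x−xᵢ|+|y−yᵢ|) = Σwᵢ|x−xᵢ| + Σwᵢ|y−yᵢ|, so x and y are optimised independently as 1-D weighted medians.
Total weight W = 899; half = 449.5.
x-coordinate, sorted with cumulative weight:
  x=4 (Westmoor, w=225) cum 225
  x=7 (Lakeside, w=175) cum 400
  x=9 (Riverbend, w=80) cum 480  ← median
  x=10 (Midtown, w=120) cum 600
  x=12 (Hillcrest, w=3) cum 603
  x=13 (Eastvale, w=6) cum 609
  x=14 (Northgate, w=90) cum 699
  x=15 (Southcross, w=200) cum 899
⇒ x* = 9
y-coordinate, sorted with cumulative weight:
  y=0 (Riverbend, w=80) cum 80
  y=5 (Southcross, w=200) cum 280
  y=5 (Eastvale, w=6) cum 286
  y=11 (Hillcrest, w=3) cum 289
  y=12 (Northgate, w=90) cum 379
  y=12 (Westmoor, w=225) cum 604  ← median
  y=15 (Midtown, w=120) cum 724
  y=15 (Lakeside, w=175) cum 899
⇒ y* = 12

(9, 12)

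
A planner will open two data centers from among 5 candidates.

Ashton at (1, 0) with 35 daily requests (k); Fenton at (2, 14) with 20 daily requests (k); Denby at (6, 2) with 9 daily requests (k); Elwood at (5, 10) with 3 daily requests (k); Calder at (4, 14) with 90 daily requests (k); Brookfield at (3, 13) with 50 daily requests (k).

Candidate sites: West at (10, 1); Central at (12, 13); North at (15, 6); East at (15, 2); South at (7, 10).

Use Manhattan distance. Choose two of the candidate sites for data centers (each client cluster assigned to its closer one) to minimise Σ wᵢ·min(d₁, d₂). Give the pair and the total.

Evaluate every pair (each demand assigned to the nearer of the two):
  {West, South}: total = 1561
  {Central, South}: total = 1807
  {North, South}: total = 1807
  {East, South}: total = 1807
  {West, Central}: total = 1905
  {Central, East}: total = 2151
  {Central, North}: total = 2327
  {West, North}: total = 3517
  {West, East}: total = 3517
  {North, East}: total = 3763
Best pair: {West, South} with total 1561.

{West, South}, total 1561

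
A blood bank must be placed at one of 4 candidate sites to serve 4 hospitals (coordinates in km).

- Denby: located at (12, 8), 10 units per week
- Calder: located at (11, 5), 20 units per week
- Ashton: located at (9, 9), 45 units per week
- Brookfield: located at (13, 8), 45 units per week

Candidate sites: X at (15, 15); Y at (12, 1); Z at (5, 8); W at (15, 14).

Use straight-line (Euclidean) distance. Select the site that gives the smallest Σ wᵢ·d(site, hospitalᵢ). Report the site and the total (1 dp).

Z, total 749.7 km

Total weighted distance at each candidate:
  X (15, 15): total = 1001.0
  Y (12, 1): total = 855.1
  Z (5, 8): total = 749.7
  W (15, 14): total = 900.1
Minimum is at Z with total 749.7 km.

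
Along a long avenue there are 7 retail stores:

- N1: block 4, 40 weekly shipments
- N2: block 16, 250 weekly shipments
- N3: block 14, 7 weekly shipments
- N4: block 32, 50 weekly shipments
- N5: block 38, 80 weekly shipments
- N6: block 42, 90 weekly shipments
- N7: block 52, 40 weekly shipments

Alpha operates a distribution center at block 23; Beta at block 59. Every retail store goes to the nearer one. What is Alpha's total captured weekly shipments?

The indifferent point is the midpoint (23+59)/2 = 41; retail stores left of it (closer to Alpha at 23) go to Alpha, those right go to Beta.
  N1 at 4 (w=40) → Alpha
  N3 at 14 (w=7) → Alpha
  N2 at 16 (w=250) → Alpha
  N4 at 32 (w=50) → Alpha
  N5 at 38 (w=80) → Alpha
  N6 at 42 (w=90) → Beta
  N7 at 52 (w=40) → Beta
Alpha captures 427; Beta captures 130.

427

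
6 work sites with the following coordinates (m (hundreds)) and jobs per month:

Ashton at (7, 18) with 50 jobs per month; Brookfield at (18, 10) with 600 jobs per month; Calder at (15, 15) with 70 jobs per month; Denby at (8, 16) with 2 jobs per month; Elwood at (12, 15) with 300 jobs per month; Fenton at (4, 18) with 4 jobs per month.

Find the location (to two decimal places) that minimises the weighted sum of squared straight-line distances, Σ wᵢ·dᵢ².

The minimiser of Σwᵢ‖p−pᵢ‖² is the weighted centroid p* = (Σwᵢpᵢ)/(Σwᵢ).
Σwᵢ = 1026.
Σwᵢxᵢ = 50·7 + 600·18 + 70·15 + 2·8 + 300·12 + 4·4 = 15832.
Σwᵢyᵢ = 50·18 + 600·10 + 70·15 + 2·16 + 300·15 + 4·18 = 12554.
x* = 15832/1026 = 15.43, y* = 12554/1026 = 12.24.

(15.43, 12.24)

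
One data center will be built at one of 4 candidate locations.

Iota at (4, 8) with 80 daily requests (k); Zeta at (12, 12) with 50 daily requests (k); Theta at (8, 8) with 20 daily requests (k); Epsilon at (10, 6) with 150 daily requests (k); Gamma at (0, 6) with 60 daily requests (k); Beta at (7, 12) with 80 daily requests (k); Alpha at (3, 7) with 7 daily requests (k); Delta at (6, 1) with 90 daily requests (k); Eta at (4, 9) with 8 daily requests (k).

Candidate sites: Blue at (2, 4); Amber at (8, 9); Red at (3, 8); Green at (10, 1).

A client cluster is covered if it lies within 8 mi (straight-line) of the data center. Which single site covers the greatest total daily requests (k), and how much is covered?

Red, covering 495

Coverage radius r = 8 mi; a point is covered iff (Δx)²+(Δy)² ≤ 8² = 64.
  Blue (2, 4): covers {Iota, Theta, Gamma, Alpha, Delta, Eta} → 265
  Amber (8, 9): covers {Iota, Zeta, Theta, Epsilon, Beta, Alpha, Eta} → 395
  Red (3, 8): covers {Iota, Theta, Epsilon, Gamma, Beta, Alpha, Delta, Eta} → 495
  Green (10, 1): covers {Theta, Epsilon, Delta} → 260
Maximum coverage at Red: 495 daily requests (k).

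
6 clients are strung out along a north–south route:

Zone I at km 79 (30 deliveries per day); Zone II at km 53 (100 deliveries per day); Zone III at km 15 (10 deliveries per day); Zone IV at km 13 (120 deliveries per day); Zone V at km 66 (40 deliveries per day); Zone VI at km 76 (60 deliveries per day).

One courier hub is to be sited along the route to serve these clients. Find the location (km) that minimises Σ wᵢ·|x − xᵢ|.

x = 53

For a sum of weighted absolute distances on a line, the optimum is the weighted median (not the mean). Total weight W = 360; half-weight = 180.
Sort by position and accumulate weight:
  km 13 (Zone IV, w=120) → cum 120
  km 15 (Zone III, w=10) → cum 130
  km 53 (Zone II, w=100) → cum 230  ≥ 180 → median here
  km 66 (Zone V, w=40) → cum 270
  km 76 (Zone VI, w=60) → cum 330
  km 79 (Zone I, w=30) → cum 360
Optimal location: km 53.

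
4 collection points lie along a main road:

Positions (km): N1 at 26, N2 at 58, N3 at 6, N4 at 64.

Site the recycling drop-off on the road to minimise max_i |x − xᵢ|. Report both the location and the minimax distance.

location 35, max distance 29

The 1-center on a line is the midpoint of the two extreme points: leftmost at 6, rightmost at 64.
Optimal location = (6 + 64)/2 = 35; maximum distance = (64 − 6)/2 = 29.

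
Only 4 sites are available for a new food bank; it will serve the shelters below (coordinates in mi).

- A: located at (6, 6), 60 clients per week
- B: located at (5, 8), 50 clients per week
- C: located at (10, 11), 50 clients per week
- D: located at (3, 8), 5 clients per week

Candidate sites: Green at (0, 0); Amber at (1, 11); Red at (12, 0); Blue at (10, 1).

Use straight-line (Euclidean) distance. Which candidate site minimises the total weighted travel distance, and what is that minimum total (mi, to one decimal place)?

Amber, total 1142.3 mi

Total weighted distance at each candidate:
  Green (0, 0): total = 1766.8
  Amber (1, 11): total = 1142.3
  Red (12, 0): total = 1659.8
  Blue (10, 1): total = 1363.8
Minimum is at Amber with total 1142.3 mi.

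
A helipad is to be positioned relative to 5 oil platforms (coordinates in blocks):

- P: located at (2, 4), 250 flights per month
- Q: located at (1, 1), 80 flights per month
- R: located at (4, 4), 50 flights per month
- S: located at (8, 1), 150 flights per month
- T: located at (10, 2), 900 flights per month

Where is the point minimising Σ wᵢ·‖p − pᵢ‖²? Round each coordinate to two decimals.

The minimiser of Σwᵢ‖p−pᵢ‖² is the weighted centroid p* = (Σwᵢpᵢ)/(Σwᵢ).
Σwᵢ = 1430.
Σwᵢxᵢ = 250·2 + 80·1 + 50·4 + 150·8 + 900·10 = 10980.
Σwᵢyᵢ = 250·4 + 80·1 + 50·4 + 150·1 + 900·2 = 3230.
x* = 10980/1430 = 7.68, y* = 3230/1430 = 2.26.

(7.68, 2.26)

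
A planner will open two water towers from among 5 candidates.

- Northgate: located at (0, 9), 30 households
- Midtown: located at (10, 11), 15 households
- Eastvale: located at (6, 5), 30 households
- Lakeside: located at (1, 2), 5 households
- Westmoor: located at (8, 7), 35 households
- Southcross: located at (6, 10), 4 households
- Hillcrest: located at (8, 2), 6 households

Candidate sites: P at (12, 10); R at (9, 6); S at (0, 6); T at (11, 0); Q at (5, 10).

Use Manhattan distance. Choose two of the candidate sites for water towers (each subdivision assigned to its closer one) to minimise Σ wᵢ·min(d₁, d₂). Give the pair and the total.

{R, S}, total 453

Evaluate every pair (each demand assigned to the nearer of the two):
  {R, S}: total = 453
  {R, Q}: total = 554
  {S, Q}: total = 665
  {P, R}: total = 709
  {P, S}: total = 711
  {P, Q}: total = 745
  {T, Q}: total = 754
  {R, T}: total = 758
  {S, T}: total = 890
  {P, T}: total = 1094
Best pair: {R, S} with total 453.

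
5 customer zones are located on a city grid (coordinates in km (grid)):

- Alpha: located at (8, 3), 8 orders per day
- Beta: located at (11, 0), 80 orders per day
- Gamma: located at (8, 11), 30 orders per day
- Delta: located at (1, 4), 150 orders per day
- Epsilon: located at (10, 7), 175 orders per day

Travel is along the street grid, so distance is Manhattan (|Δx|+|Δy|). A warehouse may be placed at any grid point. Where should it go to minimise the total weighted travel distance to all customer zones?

Manhattan distance separates: Σwᵢ(|x−xᵢ|+|y−yᵢ|) = Σwᵢ|x−xᵢ| + Σwᵢ|y−yᵢ|, so x and y are optimised independently as 1-D weighted medians.
Total weight W = 443; half = 221.5.
x-coordinate, sorted with cumulative weight:
  x=1 (Delta, w=150) cum 150
  x=8 (Alpha, w=8) cum 158
  x=8 (Gamma, w=30) cum 188
  x=10 (Epsilon, w=175) cum 363  ← median
  x=11 (Beta, w=80) cum 443
⇒ x* = 10
y-coordinate, sorted with cumulative weight:
  y=0 (Beta, w=80) cum 80
  y=3 (Alpha, w=8) cum 88
  y=4 (Delta, w=150) cum 238  ← median
  y=7 (Epsilon, w=175) cum 413
  y=11 (Gamma, w=30) cum 443
⇒ y* = 4

(10, 4)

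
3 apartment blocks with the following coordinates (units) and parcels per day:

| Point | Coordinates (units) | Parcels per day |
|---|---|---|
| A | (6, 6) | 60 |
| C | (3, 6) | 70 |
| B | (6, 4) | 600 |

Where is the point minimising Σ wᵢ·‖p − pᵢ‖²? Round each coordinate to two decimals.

(5.71, 4.36)

The minimiser of Σwᵢ‖p−pᵢ‖² is the weighted centroid p* = (Σwᵢpᵢ)/(Σwᵢ).
Σwᵢ = 730.
Σwᵢxᵢ = 60·6 + 70·3 + 600·6 = 4170.
Σwᵢyᵢ = 60·6 + 70·6 + 600·4 = 3180.
x* = 4170/730 = 5.71, y* = 3180/730 = 4.36.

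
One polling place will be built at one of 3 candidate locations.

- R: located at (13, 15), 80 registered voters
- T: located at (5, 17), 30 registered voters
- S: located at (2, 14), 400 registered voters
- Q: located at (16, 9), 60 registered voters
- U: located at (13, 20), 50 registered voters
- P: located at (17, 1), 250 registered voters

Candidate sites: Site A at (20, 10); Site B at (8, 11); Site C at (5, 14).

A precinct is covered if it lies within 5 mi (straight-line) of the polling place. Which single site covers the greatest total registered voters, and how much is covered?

Site C, covering 430

Coverage radius r = 5 mi; a point is covered iff (Δx)²+(Δy)² ≤ 5² = 25.
  Site A (20, 10): covers {Q} → 60
  Site B (8, 11): covers {none} → 0
  Site C (5, 14): covers {T, S} → 430
Maximum coverage at Site C: 430 registered voters.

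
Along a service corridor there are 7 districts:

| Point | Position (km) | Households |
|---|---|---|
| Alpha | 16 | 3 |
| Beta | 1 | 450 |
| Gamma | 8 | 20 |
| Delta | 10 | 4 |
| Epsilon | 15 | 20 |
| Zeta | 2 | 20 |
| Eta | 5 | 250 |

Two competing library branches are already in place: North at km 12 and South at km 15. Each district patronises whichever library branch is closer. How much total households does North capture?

The indifferent point is the midpoint (12+15)/2 = 13.5; districts left of it (closer to North at 12) go to North, those right go to South.
  Beta at 1 (w=450) → North
  Zeta at 2 (w=20) → North
  Eta at 5 (w=250) → North
  Gamma at 8 (w=20) → North
  Delta at 10 (w=4) → North
  Epsilon at 15 (w=20) → South
  Alpha at 16 (w=3) → South
North captures 744; South captures 23.

744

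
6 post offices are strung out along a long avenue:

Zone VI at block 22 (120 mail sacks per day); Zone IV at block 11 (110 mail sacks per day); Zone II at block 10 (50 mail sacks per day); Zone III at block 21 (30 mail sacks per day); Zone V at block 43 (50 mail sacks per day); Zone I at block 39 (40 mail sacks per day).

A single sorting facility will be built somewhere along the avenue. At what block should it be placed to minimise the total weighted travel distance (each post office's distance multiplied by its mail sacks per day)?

For a sum of weighted absolute distances on a line, the optimum is the weighted median (not the mean). Total weight W = 400; half-weight = 200.
Sort by position and accumulate weight:
  block 10 (Zone II, w=50) → cum 50
  block 11 (Zone IV, w=110) → cum 160
  block 21 (Zone III, w=30) → cum 190
  block 22 (Zone VI, w=120) → cum 310  ≥ 200 → median here
  block 39 (Zone I, w=40) → cum 350
  block 43 (Zone V, w=50) → cum 400
Optimal location: block 22.

x = 22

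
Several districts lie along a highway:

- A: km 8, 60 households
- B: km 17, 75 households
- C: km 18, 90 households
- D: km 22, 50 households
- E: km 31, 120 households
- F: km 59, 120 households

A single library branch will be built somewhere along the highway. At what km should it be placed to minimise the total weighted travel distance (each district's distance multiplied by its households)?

x = 22

For a sum of weighted absolute distances on a line, the optimum is the weighted median (not the mean). Total weight W = 515; half-weight = 257.5.
Sort by position and accumulate weight:
  km 8 (A, w=60) → cum 60
  km 17 (B, w=75) → cum 135
  km 18 (C, w=90) → cum 225
  km 22 (D, w=50) → cum 275  ≥ 257.5 → median here
  km 31 (E, w=120) → cum 395
  km 59 (F, w=120) → cum 515
Optimal location: km 22.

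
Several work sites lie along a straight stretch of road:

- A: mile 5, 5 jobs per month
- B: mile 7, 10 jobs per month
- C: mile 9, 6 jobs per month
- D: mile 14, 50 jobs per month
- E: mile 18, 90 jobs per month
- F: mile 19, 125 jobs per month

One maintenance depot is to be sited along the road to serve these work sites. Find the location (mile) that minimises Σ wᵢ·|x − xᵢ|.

x = 18

For a sum of weighted absolute distances on a line, the optimum is the weighted median (not the mean). Total weight W = 286; half-weight = 143.
Sort by position and accumulate weight:
  mile 5 (A, w=5) → cum 5
  mile 7 (B, w=10) → cum 15
  mile 9 (C, w=6) → cum 21
  mile 14 (D, w=50) → cum 71
  mile 18 (E, w=90) → cum 161  ≥ 143 → median here
  mile 19 (F, w=125) → cum 286
Optimal location: mile 18.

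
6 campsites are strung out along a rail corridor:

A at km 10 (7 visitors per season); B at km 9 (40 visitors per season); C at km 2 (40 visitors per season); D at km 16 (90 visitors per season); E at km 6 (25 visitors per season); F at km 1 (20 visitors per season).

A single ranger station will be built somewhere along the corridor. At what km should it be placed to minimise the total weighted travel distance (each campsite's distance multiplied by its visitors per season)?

For a sum of weighted absolute distances on a line, the optimum is the weighted median (not the mean). Total weight W = 222; half-weight = 111.
Sort by position and accumulate weight:
  km 1 (F, w=20) → cum 20
  km 2 (C, w=40) → cum 60
  km 6 (E, w=25) → cum 85
  km 9 (B, w=40) → cum 125  ≥ 111 → median here
  km 10 (A, w=7) → cum 132
  km 16 (D, w=90) → cum 222
Optimal location: km 9.

x = 9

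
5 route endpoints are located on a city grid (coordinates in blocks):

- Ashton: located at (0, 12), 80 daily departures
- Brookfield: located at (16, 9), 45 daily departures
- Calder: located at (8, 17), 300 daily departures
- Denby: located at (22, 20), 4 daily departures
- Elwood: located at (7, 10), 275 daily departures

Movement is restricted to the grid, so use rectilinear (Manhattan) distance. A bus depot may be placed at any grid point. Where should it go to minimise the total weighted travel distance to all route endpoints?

(7, 12)

Manhattan distance separates: Σwᵢ(|x−xᵢ|+|y−yᵢ|) = Σwᵢ|x−xᵢ| + Σwᵢ|y−yᵢ|, so x and y are optimised independently as 1-D weighted medians.
Total weight W = 704; half = 352.
x-coordinate, sorted with cumulative weight:
  x=0 (Ashton, w=80) cum 80
  x=7 (Elwood, w=275) cum 355  ← median
  x=8 (Calder, w=300) cum 655
  x=16 (Brookfield, w=45) cum 700
  x=22 (Denby, w=4) cum 704
⇒ x* = 7
y-coordinate, sorted with cumulative weight:
  y=9 (Brookfield, w=45) cum 45
  y=10 (Elwood, w=275) cum 320
  y=12 (Ashton, w=80) cum 400  ← median
  y=17 (Calder, w=300) cum 700
  y=20 (Denby, w=4) cum 704
⇒ y* = 12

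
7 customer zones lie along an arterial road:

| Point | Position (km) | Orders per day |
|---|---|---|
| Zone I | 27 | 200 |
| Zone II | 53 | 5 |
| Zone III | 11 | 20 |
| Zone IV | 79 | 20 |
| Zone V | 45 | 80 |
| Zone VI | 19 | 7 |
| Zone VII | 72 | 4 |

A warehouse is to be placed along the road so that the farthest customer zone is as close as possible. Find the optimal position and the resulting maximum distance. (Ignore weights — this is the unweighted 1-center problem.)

location 45, max distance 34

The 1-center on a line is the midpoint of the two extreme points: leftmost at 11, rightmost at 79.
Optimal location = (11 + 79)/2 = 45; maximum distance = (79 − 11)/2 = 34.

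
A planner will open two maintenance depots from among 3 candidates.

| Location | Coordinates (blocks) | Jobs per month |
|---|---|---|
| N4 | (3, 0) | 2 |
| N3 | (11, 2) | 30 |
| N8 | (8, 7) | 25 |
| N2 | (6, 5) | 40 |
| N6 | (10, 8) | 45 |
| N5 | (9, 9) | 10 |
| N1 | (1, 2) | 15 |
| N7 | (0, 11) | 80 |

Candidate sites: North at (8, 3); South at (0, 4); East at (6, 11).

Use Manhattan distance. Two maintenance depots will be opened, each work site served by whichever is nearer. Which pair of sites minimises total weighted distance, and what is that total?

Evaluate every pair (each demand assigned to the nearer of the two):
  {North, East}: total = 1361
  {North, South}: total = 1384
  {South, East}: total = 1684
Best pair: {North, East} with total 1361.

{North, East}, total 1361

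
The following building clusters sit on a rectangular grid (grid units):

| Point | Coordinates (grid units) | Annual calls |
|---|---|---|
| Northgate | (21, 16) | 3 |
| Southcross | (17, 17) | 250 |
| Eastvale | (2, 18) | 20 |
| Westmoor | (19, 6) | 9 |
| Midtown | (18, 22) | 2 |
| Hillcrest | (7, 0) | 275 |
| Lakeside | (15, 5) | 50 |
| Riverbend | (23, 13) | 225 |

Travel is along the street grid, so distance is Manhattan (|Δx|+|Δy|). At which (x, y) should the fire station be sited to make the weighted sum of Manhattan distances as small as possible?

(17, 13)

Manhattan distance separates: Σwᵢ(|x−xᵢ|+|y−yᵢ|) = Σwᵢ|x−xᵢ| + Σwᵢ|y−yᵢ|, so x and y are optimised independently as 1-D weighted medians.
Total weight W = 834; half = 417.
x-coordinate, sorted with cumulative weight:
  x=2 (Eastvale, w=20) cum 20
  x=7 (Hillcrest, w=275) cum 295
  x=15 (Lakeside, w=50) cum 345
  x=17 (Southcross, w=250) cum 595  ← median
  x=18 (Midtown, w=2) cum 597
  x=19 (Westmoor, w=9) cum 606
  x=21 (Northgate, w=3) cum 609
  x=23 (Riverbend, w=225) cum 834
⇒ x* = 17
y-coordinate, sorted with cumulative weight:
  y=0 (Hillcrest, w=275) cum 275
  y=5 (Lakeside, w=50) cum 325
  y=6 (Westmoor, w=9) cum 334
  y=13 (Riverbend, w=225) cum 559  ← median
  y=16 (Northgate, w=3) cum 562
  y=17 (Southcross, w=250) cum 812
  y=18 (Eastvale, w=20) cum 832
  y=22 (Midtown, w=2) cum 834
⇒ y* = 13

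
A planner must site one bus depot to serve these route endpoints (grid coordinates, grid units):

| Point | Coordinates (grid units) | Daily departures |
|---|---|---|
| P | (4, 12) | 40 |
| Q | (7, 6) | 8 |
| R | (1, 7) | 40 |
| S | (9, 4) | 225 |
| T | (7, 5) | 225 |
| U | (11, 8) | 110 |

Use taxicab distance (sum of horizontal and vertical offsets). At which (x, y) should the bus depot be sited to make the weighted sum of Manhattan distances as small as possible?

Manhattan distance separates: Σwᵢ(|x−xᵢ|+|y−yᵢ|) = Σwᵢ|x−xᵢ| + Σwᵢ|y−yᵢ|, so x and y are optimised independently as 1-D weighted medians.
Total weight W = 648; half = 324.
x-coordinate, sorted with cumulative weight:
  x=1 (R, w=40) cum 40
  x=4 (P, w=40) cum 80
  x=7 (Q, w=8) cum 88
  x=7 (T, w=225) cum 313
  x=9 (S, w=225) cum 538  ← median
  x=11 (U, w=110) cum 648
⇒ x* = 9
y-coordinate, sorted with cumulative weight:
  y=4 (S, w=225) cum 225
  y=5 (T, w=225) cum 450  ← median
  y=6 (Q, w=8) cum 458
  y=7 (R, w=40) cum 498
  y=8 (U, w=110) cum 608
  y=12 (P, w=40) cum 648
⇒ y* = 5

(9, 5)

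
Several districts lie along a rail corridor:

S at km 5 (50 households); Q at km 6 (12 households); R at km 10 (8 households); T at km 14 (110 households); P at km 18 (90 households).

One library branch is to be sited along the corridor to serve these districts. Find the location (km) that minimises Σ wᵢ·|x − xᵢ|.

x = 14

For a sum of weighted absolute distances on a line, the optimum is the weighted median (not the mean). Total weight W = 270; half-weight = 135.
Sort by position and accumulate weight:
  km 5 (S, w=50) → cum 50
  km 6 (Q, w=12) → cum 62
  km 10 (R, w=8) → cum 70
  km 14 (T, w=110) → cum 180  ≥ 135 → median here
  km 18 (P, w=90) → cum 270
Optimal location: km 14.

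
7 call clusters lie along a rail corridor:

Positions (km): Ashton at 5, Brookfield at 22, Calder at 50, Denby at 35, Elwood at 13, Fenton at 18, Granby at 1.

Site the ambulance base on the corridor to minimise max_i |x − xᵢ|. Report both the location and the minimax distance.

The 1-center on a line is the midpoint of the two extreme points: leftmost at 1, rightmost at 50.
Optimal location = (1 + 50)/2 = 25.5; maximum distance = (50 − 1)/2 = 24.5.

location 25.5, max distance 24.5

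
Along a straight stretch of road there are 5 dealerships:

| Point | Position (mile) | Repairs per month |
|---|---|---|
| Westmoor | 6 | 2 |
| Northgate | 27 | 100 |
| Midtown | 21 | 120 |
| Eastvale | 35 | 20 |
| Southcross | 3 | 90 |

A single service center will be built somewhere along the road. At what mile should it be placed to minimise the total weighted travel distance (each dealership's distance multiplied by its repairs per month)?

x = 21

For a sum of weighted absolute distances on a line, the optimum is the weighted median (not the mean). Total weight W = 332; half-weight = 166.
Sort by position and accumulate weight:
  mile 3 (Southcross, w=90) → cum 90
  mile 6 (Westmoor, w=2) → cum 92
  mile 21 (Midtown, w=120) → cum 212  ≥ 166 → median here
  mile 27 (Northgate, w=100) → cum 312
  mile 35 (Eastvale, w=20) → cum 332
Optimal location: mile 21.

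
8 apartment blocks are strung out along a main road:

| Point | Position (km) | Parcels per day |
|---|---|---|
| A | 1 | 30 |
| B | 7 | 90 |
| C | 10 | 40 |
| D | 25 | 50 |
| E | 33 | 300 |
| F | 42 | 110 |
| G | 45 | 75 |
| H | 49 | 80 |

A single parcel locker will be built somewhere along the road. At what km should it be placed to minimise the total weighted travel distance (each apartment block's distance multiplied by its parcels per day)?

x = 33

For a sum of weighted absolute distances on a line, the optimum is the weighted median (not the mean). Total weight W = 775; half-weight = 387.5.
Sort by position and accumulate weight:
  km 1 (A, w=30) → cum 30
  km 7 (B, w=90) → cum 120
  km 10 (C, w=40) → cum 160
  km 25 (D, w=50) → cum 210
  km 33 (E, w=300) → cum 510  ≥ 387.5 → median here
  km 42 (F, w=110) → cum 620
  km 45 (G, w=75) → cum 695
  km 49 (H, w=80) → cum 775
Optimal location: km 33.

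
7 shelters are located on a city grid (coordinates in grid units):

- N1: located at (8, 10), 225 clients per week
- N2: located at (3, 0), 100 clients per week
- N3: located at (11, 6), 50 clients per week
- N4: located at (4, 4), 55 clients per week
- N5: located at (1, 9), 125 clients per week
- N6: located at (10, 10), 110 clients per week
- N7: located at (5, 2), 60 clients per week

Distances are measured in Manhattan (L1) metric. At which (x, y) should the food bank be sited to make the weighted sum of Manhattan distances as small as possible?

(8, 9)

Manhattan distance separates: Σwᵢ(|x−xᵢ|+|y−yᵢ|) = Σwᵢ|x−xᵢ| + Σwᵢ|y−yᵢ|, so x and y are optimised independently as 1-D weighted medians.
Total weight W = 725; half = 362.5.
x-coordinate, sorted with cumulative weight:
  x=1 (N5, w=125) cum 125
  x=3 (N2, w=100) cum 225
  x=4 (N4, w=55) cum 280
  x=5 (N7, w=60) cum 340
  x=8 (N1, w=225) cum 565  ← median
  x=10 (N6, w=110) cum 675
  x=11 (N3, w=50) cum 725
⇒ x* = 8
y-coordinate, sorted with cumulative weight:
  y=0 (N2, w=100) cum 100
  y=2 (N7, w=60) cum 160
  y=4 (N4, w=55) cum 215
  y=6 (N3, w=50) cum 265
  y=9 (N5, w=125) cum 390  ← median
  y=10 (N1, w=225) cum 615
  y=10 (N6, w=110) cum 725
⇒ y* = 9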